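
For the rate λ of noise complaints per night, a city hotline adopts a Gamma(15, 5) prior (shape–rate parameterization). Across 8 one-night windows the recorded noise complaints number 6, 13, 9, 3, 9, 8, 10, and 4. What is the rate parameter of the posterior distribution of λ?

13

Total count: 6 + 13 + 9 + 3 + 9 + 8 + 10 + 4 = 62.
Total exposure: 8 nights.
Posterior: α' = 15 + 62 = 77, β' = 5 + 8 = 13.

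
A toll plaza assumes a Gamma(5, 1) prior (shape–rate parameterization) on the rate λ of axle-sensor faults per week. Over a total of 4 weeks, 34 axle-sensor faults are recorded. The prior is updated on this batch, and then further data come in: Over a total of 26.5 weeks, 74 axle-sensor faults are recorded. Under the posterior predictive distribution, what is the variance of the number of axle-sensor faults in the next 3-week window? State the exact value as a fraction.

5198/441

Total count 34 over total exposure 4 weeks.
After the first batch: Gamma(5 + 34, 1 + 4) = Gamma(39, 5).
Total count 74 over total exposure 26.5 weeks.
After the second batch: Gamma(39 + 74, 5 + 26.5) = Gamma(113, 63/2).
The posterior predictive for a window of length T is Negative Binomial with variance T·α'·(β'+T)/β'² = 3·113·(69/2)/(3969/4) = 5198/441.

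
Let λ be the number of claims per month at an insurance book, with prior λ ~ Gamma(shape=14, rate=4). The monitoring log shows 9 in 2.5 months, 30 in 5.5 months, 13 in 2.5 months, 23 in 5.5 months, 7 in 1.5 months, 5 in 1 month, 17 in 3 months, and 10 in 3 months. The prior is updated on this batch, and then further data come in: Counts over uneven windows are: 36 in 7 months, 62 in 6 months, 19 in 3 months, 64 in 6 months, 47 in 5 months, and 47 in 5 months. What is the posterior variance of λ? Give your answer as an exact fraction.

Total count: 9 + 30 + 13 + 23 + 7 + 5 + 17 + 10 = 114.
Total exposure: 2.5 + 5.5 + 2.5 + 5.5 + 1.5 + 1 + 3 + 3 = 24.5 months.
After the first batch: Gamma(14 + 114, 4 + 24.5) = Gamma(128, 57/2).
Total count: 36 + 62 + 19 + 64 + 47 + 47 = 275.
Total exposure: 7 + 6 + 3 + 6 + 5 + 5 = 32 months.
After the second batch: Gamma(128 + 275, 57/2 + 32) = Gamma(403, 121/2).
Posterior variance = α'/β'² = 403/(14641/4) = 1612/14641.

1612/14641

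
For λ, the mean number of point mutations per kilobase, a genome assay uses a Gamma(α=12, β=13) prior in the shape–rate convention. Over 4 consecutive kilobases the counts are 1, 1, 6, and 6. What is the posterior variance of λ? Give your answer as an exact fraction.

Total count: 1 + 1 + 6 + 6 = 14.
Total exposure: 4 kilobases.
The Gamma prior is conjugate for the Poisson rate, so λ | data ~ Gamma(12+14, 13+4) = Gamma(26, 17).
Posterior variance = α'/β'² = 26/289.

26/289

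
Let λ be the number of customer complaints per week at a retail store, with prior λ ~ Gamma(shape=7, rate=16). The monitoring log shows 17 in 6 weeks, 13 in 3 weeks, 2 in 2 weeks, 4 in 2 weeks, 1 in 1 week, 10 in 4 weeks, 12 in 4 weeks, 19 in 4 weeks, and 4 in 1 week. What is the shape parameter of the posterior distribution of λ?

Total count: 17 + 13 + 2 + 4 + 1 + 10 + 12 + 19 + 4 = 82.
Total exposure: 6 + 3 + 2 + 2 + 1 + 4 + 4 + 4 + 1 = 27 weeks.
Gamma(α, β) with Poisson data over total exposure Σt gives posterior Gamma(α+Σx, β+Σt) = Gamma(89, 43).

89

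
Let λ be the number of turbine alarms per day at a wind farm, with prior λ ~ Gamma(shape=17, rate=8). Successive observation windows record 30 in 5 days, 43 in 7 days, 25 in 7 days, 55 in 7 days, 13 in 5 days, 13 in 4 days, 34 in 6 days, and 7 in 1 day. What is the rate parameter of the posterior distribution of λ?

Total count: 30 + 43 + 25 + 55 + 13 + 13 + 34 + 7 = 220.
Total exposure: 5 + 7 + 7 + 7 + 5 + 4 + 6 + 1 = 42 days.
Conjugate update: add total count to the shape and total exposure to the rate, giving Gamma(237, 50).

50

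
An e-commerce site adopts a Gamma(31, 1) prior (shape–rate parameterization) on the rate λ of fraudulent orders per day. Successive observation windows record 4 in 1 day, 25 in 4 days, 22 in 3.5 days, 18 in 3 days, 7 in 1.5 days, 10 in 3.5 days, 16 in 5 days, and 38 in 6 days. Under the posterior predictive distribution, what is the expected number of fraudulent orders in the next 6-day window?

Total count: 4 + 25 + 22 + 18 + 7 + 10 + 16 + 38 = 140.
Total exposure: 1 + 4 + 3.5 + 3 + 1.5 + 3.5 + 5 + 6 = 27.5 days.
Conjugate update: add total count to the shape and total exposure to the rate, giving Gamma(171, 57/2).
Predictive mean over a 6-day window = T·E[λ|data] = 6·171/(57/2) = 36.

36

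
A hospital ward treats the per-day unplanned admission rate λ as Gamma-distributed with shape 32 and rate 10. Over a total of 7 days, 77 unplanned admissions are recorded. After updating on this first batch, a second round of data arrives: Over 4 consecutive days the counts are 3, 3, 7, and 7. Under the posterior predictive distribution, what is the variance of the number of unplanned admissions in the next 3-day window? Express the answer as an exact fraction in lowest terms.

1032/49

Total count 77 over total exposure 7 days.
After the first batch: Gamma(32 + 77, 10 + 7) = Gamma(109, 17).
Total count: 3 + 3 + 7 + 7 = 20.
Total exposure: 4 days.
After the second batch: Gamma(109 + 20, 17 + 4) = Gamma(129, 21).
The posterior predictive for a window of length T is Negative Binomial with variance T·α'·(β'+T)/β'² = 3·129·24/441 = 1032/49.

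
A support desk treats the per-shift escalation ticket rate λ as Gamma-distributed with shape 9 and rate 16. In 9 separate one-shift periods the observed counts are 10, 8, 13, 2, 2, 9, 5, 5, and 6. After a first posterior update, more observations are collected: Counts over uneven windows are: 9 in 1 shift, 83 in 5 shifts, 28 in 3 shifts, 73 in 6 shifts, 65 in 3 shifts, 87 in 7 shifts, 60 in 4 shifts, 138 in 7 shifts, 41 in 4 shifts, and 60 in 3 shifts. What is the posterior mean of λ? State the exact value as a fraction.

713/68

Total count: 10 + 8 + 13 + 2 + 2 + 9 + 5 + 5 + 6 = 60.
Total exposure: 9 shifts.
After the first batch: Gamma(9 + 60, 16 + 9) = Gamma(69, 25).
Total count: 9 + 83 + 28 + 73 + 65 + 87 + 60 + 138 + 41 + 60 = 644.
Total exposure: 1 + 5 + 3 + 6 + 3 + 7 + 4 + 7 + 4 + 3 = 43 shifts.
After the second batch: Gamma(69 + 644, 25 + 43) = Gamma(713, 68).
Posterior mean = α'/β' = 713/68.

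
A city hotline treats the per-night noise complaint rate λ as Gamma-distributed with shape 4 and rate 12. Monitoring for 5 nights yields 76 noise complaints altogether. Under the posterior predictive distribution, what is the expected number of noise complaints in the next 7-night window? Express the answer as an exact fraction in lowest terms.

560/17

Total count 76 over total exposure 5 nights.
Gamma(α, β) with Poisson data over total exposure Σt gives posterior Gamma(α+Σx, β+Σt) = Gamma(80, 17).
Predictive mean over a 7-night window = T·E[λ|data] = 7·80/17 = 560/17.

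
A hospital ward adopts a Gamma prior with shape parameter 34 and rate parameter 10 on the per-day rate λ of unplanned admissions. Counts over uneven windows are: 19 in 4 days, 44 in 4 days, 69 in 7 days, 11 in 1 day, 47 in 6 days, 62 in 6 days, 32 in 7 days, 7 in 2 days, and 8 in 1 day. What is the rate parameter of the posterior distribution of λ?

48

Total count: 19 + 44 + 69 + 11 + 47 + 62 + 32 + 7 + 8 = 299.
Total exposure: 4 + 4 + 7 + 1 + 6 + 6 + 7 + 2 + 1 = 38 days.
Conjugate update: add total count to the shape and total exposure to the rate, giving Gamma(333, 48).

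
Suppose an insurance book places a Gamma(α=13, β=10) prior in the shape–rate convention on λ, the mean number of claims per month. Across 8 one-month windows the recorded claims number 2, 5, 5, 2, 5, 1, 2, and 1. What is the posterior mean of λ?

Total count: 2 + 5 + 5 + 2 + 5 + 1 + 2 + 1 = 23.
Total exposure: 8 months.
Posterior: α' = 13 + 23 = 36, β' = 10 + 8 = 18.
Posterior mean = α'/β' = 36/18 = 2.

2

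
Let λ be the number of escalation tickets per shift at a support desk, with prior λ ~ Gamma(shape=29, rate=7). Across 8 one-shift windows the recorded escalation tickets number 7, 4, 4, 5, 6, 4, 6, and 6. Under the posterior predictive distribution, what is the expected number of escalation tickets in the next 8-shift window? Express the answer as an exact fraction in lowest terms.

Total count: 7 + 4 + 4 + 5 + 6 + 4 + 6 + 6 = 42.
Total exposure: 8 shifts.
The Gamma prior is conjugate for the Poisson rate, so λ | data ~ Gamma(29+42, 7+8) = Gamma(71, 15).
Predictive mean over an 8-shift window = T·E[λ|data] = 8·71/15 = 568/15.

568/15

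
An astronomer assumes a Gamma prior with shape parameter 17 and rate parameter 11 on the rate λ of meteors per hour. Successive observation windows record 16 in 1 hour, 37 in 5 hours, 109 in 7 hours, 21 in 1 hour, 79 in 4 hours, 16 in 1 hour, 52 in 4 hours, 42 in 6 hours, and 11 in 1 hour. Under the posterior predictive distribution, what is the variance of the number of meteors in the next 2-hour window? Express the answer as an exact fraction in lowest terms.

34400/1681

Total count: 16 + 37 + 109 + 21 + 79 + 16 + 52 + 42 + 11 = 383.
Total exposure: 1 + 5 + 7 + 1 + 4 + 1 + 4 + 6 + 1 = 30 hours.
Posterior: α' = 17 + 383 = 400, β' = 11 + 30 = 41.
The posterior predictive for a window of length T is Negative Binomial with variance T·α'·(β'+T)/β'² = 2·400·43/1681 = 34400/1681.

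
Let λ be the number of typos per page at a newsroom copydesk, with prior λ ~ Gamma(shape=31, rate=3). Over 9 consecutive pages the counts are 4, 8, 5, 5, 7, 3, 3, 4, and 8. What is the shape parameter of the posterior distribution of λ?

Total count: 4 + 8 + 5 + 5 + 7 + 3 + 3 + 4 + 8 = 47.
Total exposure: 9 pages.
By Gamma–Poisson conjugacy, the posterior is Gamma(α + Σx, β + Σt) = Gamma(31 + 47, 3 + 9) = Gamma(78, 12).

78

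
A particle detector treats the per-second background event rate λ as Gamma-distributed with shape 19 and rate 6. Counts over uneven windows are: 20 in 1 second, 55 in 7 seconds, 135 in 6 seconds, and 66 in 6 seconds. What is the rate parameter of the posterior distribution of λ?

Total count: 20 + 55 + 135 + 66 = 276.
Total exposure: 1 + 7 + 6 + 6 = 20 seconds.
By Gamma–Poisson conjugacy, the posterior is Gamma(α + Σx, β + Σt) = Gamma(19 + 276, 6 + 20) = Gamma(295, 26).

26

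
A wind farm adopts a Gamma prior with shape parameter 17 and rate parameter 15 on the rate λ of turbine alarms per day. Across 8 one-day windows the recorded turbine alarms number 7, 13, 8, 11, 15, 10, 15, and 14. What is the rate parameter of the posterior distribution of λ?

23

Total count: 7 + 13 + 8 + 11 + 15 + 10 + 15 + 14 = 93.
Total exposure: 8 days.
The Gamma prior is conjugate for the Poisson rate, so λ | data ~ Gamma(17+93, 15+8) = Gamma(110, 23).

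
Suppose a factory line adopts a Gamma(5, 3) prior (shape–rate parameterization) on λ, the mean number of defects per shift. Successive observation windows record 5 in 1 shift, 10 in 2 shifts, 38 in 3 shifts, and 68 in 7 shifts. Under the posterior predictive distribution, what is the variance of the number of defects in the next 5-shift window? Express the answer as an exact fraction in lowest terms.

6615/128

Total count: 5 + 10 + 38 + 68 = 121.
Total exposure: 1 + 2 + 3 + 7 = 13 shifts.
Gamma(α, β) with Poisson data over total exposure Σt gives posterior Gamma(α+Σx, β+Σt) = Gamma(126, 16).
The posterior predictive for a window of length T is Negative Binomial with variance T·α'·(β'+T)/β'² = 5·126·21/256 = 6615/128.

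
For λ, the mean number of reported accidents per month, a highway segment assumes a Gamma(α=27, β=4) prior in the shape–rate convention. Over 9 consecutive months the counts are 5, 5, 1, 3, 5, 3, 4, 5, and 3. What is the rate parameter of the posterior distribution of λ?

Total count: 5 + 5 + 1 + 3 + 5 + 3 + 4 + 5 + 3 = 34.
Total exposure: 9 months.
Conjugate update: add total count to the shape and total exposure to the rate, giving Gamma(61, 13).

13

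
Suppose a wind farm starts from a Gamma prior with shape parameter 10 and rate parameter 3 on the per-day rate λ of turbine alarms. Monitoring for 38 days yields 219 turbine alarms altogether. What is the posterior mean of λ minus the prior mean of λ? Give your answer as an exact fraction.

Total count 219 over total exposure 38 days.
The Gamma prior is conjugate for the Poisson rate, so λ | data ~ Gamma(10+219, 3+38) = Gamma(229, 41).
Posterior mean = 229/41 = 229/41; prior mean = 10/3 = 10/3. Difference = 229/41 − 10/3 = 277/123.

277/123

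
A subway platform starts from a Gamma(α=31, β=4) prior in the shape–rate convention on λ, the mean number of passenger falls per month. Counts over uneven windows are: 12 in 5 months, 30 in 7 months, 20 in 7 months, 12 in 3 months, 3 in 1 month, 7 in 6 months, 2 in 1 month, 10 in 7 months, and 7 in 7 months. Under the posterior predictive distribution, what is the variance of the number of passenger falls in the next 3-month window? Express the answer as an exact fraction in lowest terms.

1139/128

Total count: 12 + 30 + 20 + 12 + 3 + 7 + 2 + 10 + 7 = 103.
Total exposure: 5 + 7 + 7 + 3 + 1 + 6 + 1 + 7 + 7 = 44 months.
Conjugate update: add total count to the shape and total exposure to the rate, giving Gamma(134, 48).
The posterior predictive for a window of length T is Negative Binomial with variance T·α'·(β'+T)/β'² = 3·134·51/2304 = 1139/128.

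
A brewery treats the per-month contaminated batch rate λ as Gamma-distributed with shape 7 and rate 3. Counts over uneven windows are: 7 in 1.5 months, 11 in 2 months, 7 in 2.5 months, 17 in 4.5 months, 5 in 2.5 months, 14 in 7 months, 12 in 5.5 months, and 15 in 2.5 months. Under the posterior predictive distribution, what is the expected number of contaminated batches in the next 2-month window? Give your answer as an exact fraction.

Total count: 7 + 11 + 7 + 17 + 5 + 14 + 12 + 15 = 88.
Total exposure: 1.5 + 2 + 2.5 + 4.5 + 2.5 + 7 + 5.5 + 2.5 = 28 months.
Gamma(α, β) with Poisson data over total exposure Σt gives posterior Gamma(α+Σx, β+Σt) = Gamma(95, 31).
Predictive mean over a 2-month window = T·E[λ|data] = 2·95/31 = 190/31.

190/31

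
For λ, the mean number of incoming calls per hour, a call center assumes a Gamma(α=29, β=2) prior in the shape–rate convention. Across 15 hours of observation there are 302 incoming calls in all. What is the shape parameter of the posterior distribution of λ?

331

Total count 302 over total exposure 15 hours.
Conjugate update: add total count to the shape and total exposure to the rate, giving Gamma(331, 17).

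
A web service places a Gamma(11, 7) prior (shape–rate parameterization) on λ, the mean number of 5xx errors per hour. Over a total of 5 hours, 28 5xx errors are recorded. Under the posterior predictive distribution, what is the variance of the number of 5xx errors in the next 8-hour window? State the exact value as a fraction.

130/3

Total count 28 over total exposure 5 hours.
By Gamma–Poisson conjugacy, the posterior is Gamma(α + Σx, β + Σt) = Gamma(11 + 28, 7 + 5) = Gamma(39, 12).
The posterior predictive for a window of length T is Negative Binomial with variance T·α'·(β'+T)/β'² = 8·39·20/144 = 130/3.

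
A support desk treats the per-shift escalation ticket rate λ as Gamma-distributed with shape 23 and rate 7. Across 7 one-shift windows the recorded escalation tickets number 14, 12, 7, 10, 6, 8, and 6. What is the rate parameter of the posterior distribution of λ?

Total count: 14 + 12 + 7 + 10 + 6 + 8 + 6 = 63.
Total exposure: 7 shifts.
The Gamma prior is conjugate for the Poisson rate, so λ | data ~ Gamma(23+63, 7+7) = Gamma(86, 14).

14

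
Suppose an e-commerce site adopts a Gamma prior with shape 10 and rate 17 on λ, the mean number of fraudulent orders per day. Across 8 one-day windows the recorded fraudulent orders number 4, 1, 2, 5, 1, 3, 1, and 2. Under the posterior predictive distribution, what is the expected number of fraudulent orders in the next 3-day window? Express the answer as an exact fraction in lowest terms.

87/25

Total count: 4 + 1 + 2 + 5 + 1 + 3 + 1 + 2 = 19.
Total exposure: 8 days.
The Gamma prior is conjugate for the Poisson rate, so λ | data ~ Gamma(10+19, 17+8) = Gamma(29, 25).
Predictive mean over a 3-day window = T·E[λ|data] = 3·29/25 = 87/25.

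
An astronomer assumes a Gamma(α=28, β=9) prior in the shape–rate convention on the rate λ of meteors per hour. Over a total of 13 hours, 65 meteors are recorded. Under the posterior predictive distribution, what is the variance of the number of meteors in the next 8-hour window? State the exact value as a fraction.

5580/121

Total count 65 over total exposure 13 hours.
The Gamma prior is conjugate for the Poisson rate, so λ | data ~ Gamma(28+65, 9+13) = Gamma(93, 22).
The posterior predictive for a window of length T is Negative Binomial with variance T·α'·(β'+T)/β'² = 8·93·30/484 = 5580/121.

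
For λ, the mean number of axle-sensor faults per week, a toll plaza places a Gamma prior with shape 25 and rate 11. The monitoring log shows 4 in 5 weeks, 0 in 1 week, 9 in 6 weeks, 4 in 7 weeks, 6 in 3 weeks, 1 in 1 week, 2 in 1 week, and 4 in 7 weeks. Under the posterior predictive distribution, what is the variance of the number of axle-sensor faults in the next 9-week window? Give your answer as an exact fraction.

Total count: 4 + 0 + 9 + 4 + 6 + 1 + 2 + 4 = 30.
Total exposure: 5 + 1 + 6 + 7 + 3 + 1 + 1 + 7 = 31 weeks.
By Gamma–Poisson conjugacy, the posterior is Gamma(α + Σx, β + Σt) = Gamma(25 + 30, 11 + 31) = Gamma(55, 42).
The posterior predictive for a window of length T is Negative Binomial with variance T·α'·(β'+T)/β'² = 9·55·51/1764 = 2805/196.

2805/196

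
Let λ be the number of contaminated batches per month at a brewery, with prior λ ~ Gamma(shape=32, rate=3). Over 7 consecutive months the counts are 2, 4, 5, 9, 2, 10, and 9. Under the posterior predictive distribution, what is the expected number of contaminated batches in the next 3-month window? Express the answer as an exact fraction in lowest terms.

Total count: 2 + 4 + 5 + 9 + 2 + 10 + 9 = 41.
Total exposure: 7 months.
Gamma(α, β) with Poisson data over total exposure Σt gives posterior Gamma(α+Σx, β+Σt) = Gamma(73, 10).
Predictive mean over a 3-month window = T·E[λ|data] = 3·73/10 = 219/10.

219/10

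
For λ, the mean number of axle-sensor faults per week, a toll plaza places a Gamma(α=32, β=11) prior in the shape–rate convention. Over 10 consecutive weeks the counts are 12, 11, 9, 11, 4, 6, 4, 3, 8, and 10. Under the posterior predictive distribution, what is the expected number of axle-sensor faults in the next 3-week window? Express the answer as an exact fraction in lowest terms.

Total count: 12 + 11 + 9 + 11 + 4 + 6 + 4 + 3 + 8 + 10 = 78.
Total exposure: 10 weeks.
Posterior: α' = 32 + 78 = 110, β' = 11 + 10 = 21.
Predictive mean over a 3-week window = T·E[λ|data] = 3·110/21 = 110/7.

110/7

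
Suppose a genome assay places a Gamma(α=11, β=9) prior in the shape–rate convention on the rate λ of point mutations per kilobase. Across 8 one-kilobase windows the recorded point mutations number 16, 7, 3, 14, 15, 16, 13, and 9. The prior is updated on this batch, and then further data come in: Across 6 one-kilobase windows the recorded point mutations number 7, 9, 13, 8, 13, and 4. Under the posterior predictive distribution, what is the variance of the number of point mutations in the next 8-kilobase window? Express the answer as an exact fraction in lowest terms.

Total count: 16 + 7 + 3 + 14 + 15 + 16 + 13 + 9 = 93.
Total exposure: 8 kilobases.
After the first batch: Gamma(11 + 93, 9 + 8) = Gamma(104, 17).
Total count: 7 + 9 + 13 + 8 + 13 + 4 = 54.
Total exposure: 6 kilobases.
After the second batch: Gamma(104 + 54, 17 + 6) = Gamma(158, 23).
The posterior predictive for a window of length T is Negative Binomial with variance T·α'·(β'+T)/β'² = 8·158·31/529 = 39184/529.

39184/529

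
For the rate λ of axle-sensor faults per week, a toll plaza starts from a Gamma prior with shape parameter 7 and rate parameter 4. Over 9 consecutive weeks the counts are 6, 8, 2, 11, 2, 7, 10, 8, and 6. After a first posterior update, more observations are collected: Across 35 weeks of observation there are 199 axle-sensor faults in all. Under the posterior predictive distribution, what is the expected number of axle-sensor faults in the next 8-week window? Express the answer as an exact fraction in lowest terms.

Total count: 6 + 8 + 2 + 11 + 2 + 7 + 10 + 8 + 6 = 60.
Total exposure: 9 weeks.
After the first batch: Gamma(7 + 60, 4 + 9) = Gamma(67, 13).
Total count 199 over total exposure 35 weeks.
After the second batch: Gamma(67 + 199, 13 + 35) = Gamma(266, 48).
Predictive mean over an 8-week window = T·E[λ|data] = 8·266/48 = 133/3.

133/3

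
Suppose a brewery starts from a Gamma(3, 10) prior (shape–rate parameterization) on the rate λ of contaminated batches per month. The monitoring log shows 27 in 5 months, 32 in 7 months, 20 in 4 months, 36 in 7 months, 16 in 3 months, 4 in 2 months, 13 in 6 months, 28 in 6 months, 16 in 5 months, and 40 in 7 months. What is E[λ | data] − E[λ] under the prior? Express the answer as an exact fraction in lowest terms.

Total count: 27 + 32 + 20 + 36 + 16 + 4 + 13 + 28 + 16 + 40 = 232.
Total exposure: 5 + 7 + 4 + 7 + 3 + 2 + 6 + 6 + 5 + 7 = 52 months.
Gamma(α, β) with Poisson data over total exposure Σt gives posterior Gamma(α+Σx, β+Σt) = Gamma(235, 62).
Posterior mean = 235/62 = 235/62; prior mean = 3/10 = 3/10. Difference = 235/62 − 3/10 = 541/155.

541/155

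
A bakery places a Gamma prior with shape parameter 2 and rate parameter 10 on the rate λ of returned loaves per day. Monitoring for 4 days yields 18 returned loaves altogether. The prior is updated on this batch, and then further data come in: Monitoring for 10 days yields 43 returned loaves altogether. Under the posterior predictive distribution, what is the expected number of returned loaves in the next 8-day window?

Total count 18 over total exposure 4 days.
After the first batch: Gamma(2 + 18, 10 + 4) = Gamma(20, 14).
Total count 43 over total exposure 10 days.
After the second batch: Gamma(20 + 43, 14 + 10) = Gamma(63, 24).
Predictive mean over an 8-day window = T·E[λ|data] = 8·63/24 = 21.

21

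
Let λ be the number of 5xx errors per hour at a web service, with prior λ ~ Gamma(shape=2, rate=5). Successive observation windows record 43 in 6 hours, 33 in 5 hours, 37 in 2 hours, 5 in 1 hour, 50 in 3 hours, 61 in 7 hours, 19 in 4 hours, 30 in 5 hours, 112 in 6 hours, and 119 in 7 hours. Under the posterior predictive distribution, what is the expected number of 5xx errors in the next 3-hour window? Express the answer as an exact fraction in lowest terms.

511/17

Total count: 43 + 33 + 37 + 5 + 50 + 61 + 19 + 30 + 112 + 119 = 509.
Total exposure: 6 + 5 + 2 + 1 + 3 + 7 + 4 + 5 + 6 + 7 = 46 hours.
Conjugate update: add total count to the shape and total exposure to the rate, giving Gamma(511, 51).
Predictive mean over a 3-hour window = T·E[λ|data] = 3·511/51 = 511/17.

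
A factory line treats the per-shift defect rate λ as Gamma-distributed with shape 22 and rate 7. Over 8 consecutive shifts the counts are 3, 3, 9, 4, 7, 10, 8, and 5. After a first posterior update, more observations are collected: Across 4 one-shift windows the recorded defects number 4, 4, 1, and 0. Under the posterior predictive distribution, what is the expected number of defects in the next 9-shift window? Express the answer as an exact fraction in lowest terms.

Total count: 3 + 3 + 9 + 4 + 7 + 10 + 8 + 5 = 49.
Total exposure: 8 shifts.
After the first batch: Gamma(22 + 49, 7 + 8) = Gamma(71, 15).
Total count: 4 + 4 + 1 + 0 = 9.
Total exposure: 4 shifts.
After the second batch: Gamma(71 + 9, 15 + 4) = Gamma(80, 19).
Predictive mean over a 9-shift window = T·E[λ|data] = 9·80/19 = 720/19.

720/19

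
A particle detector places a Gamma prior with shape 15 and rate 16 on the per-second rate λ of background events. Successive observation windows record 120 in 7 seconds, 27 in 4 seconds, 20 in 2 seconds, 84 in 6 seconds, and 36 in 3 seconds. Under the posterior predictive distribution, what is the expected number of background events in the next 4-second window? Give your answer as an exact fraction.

604/19

Total count: 120 + 27 + 20 + 84 + 36 = 287.
Total exposure: 7 + 4 + 2 + 6 + 3 = 22 seconds.
Conjugate update: add total count to the shape and total exposure to the rate, giving Gamma(302, 38).
Predictive mean over a 4-second window = T·E[λ|data] = 4·302/38 = 604/19.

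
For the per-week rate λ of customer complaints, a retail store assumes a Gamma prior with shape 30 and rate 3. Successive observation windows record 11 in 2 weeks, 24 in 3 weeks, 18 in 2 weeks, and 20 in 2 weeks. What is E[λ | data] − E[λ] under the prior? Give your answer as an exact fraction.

-17/12

Total count: 11 + 24 + 18 + 20 = 73.
Total exposure: 2 + 3 + 2 + 2 = 9 weeks.
Conjugate update: add total count to the shape and total exposure to the rate, giving Gamma(103, 12).
Posterior mean = 103/12 = 103/12; prior mean = 30/3 = 10. Difference = 103/12 − 10 = -17/12.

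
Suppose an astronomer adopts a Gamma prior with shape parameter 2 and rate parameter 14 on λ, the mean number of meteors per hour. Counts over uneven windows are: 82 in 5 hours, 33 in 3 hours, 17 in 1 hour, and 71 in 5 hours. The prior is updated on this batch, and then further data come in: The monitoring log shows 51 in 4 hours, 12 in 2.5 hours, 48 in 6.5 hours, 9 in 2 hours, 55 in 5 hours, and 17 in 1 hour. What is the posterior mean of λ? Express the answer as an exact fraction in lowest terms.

Total count: 82 + 33 + 17 + 71 = 203.
Total exposure: 5 + 3 + 1 + 5 = 14 hours.
After the first batch: Gamma(2 + 203, 14 + 14) = Gamma(205, 28).
Total count: 51 + 12 + 48 + 9 + 55 + 17 = 192.
Total exposure: 4 + 2.5 + 6.5 + 2 + 5 + 1 = 21 hours.
After the second batch: Gamma(205 + 192, 28 + 21) = Gamma(397, 49).
Posterior mean = α'/β' = 397/49.

397/49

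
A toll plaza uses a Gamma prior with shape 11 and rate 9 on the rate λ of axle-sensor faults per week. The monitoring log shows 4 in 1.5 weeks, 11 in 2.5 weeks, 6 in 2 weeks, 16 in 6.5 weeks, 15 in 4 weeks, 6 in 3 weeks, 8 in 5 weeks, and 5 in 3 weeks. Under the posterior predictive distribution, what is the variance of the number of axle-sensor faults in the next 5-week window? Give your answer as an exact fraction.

Total count: 4 + 11 + 6 + 16 + 15 + 6 + 8 + 5 = 71.
Total exposure: 1.5 + 2.5 + 2 + 6.5 + 4 + 3 + 5 + 3 = 27.5 weeks.
Gamma(α, β) with Poisson data over total exposure Σt gives posterior Gamma(α+Σx, β+Σt) = Gamma(82, 73/2).
The posterior predictive for a window of length T is Negative Binomial with variance T·α'·(β'+T)/β'² = 5·82·(83/2)/(5329/4) = 68060/5329.

68060/5329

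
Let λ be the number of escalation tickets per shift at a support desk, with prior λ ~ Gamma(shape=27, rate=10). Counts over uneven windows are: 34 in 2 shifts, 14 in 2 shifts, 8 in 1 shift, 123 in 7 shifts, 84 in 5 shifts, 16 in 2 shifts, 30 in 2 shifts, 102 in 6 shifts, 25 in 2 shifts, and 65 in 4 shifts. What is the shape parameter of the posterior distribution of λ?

Total count: 34 + 14 + 8 + 123 + 84 + 16 + 30 + 102 + 25 + 65 = 501.
Total exposure: 2 + 2 + 1 + 7 + 5 + 2 + 2 + 6 + 2 + 4 = 33 shifts.
Posterior: α' = 27 + 501 = 528, β' = 10 + 33 = 43.

528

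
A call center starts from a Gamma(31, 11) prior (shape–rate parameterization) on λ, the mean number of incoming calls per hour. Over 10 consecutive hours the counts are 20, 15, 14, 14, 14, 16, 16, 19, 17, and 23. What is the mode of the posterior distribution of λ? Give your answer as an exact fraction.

66/7

Total count: 20 + 15 + 14 + 14 + 14 + 16 + 16 + 19 + 17 + 23 = 168.
Total exposure: 10 hours.
The Gamma prior is conjugate for the Poisson rate, so λ | data ~ Gamma(31+168, 11+10) = Gamma(199, 21).
Posterior mode = (α'−1)/β' = 198/21 = 66/7.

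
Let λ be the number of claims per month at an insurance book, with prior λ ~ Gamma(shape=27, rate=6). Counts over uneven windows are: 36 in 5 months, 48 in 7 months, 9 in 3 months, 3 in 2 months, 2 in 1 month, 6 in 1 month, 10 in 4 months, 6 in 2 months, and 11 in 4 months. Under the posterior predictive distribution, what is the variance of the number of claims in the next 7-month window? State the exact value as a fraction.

Total count: 36 + 48 + 9 + 3 + 2 + 6 + 10 + 6 + 11 = 131.
Total exposure: 5 + 7 + 3 + 2 + 1 + 1 + 4 + 2 + 4 = 29 months.
By Gamma–Poisson conjugacy, the posterior is Gamma(α + Σx, β + Σt) = Gamma(27 + 131, 6 + 29) = Gamma(158, 35).
The posterior predictive for a window of length T is Negative Binomial with variance T·α'·(β'+T)/β'² = 7·158·42/1225 = 948/25.

948/25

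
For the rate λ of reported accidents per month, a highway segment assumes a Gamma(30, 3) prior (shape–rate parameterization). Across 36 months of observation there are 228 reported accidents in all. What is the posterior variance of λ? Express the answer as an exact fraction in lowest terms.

Total count 228 over total exposure 36 months.
Conjugate update: add total count to the shape and total exposure to the rate, giving Gamma(258, 39).
Posterior variance = α'/β'² = 258/1521 = 86/507.

86/507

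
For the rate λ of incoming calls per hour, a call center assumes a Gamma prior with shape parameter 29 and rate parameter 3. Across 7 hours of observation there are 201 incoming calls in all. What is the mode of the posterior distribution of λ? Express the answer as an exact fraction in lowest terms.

229/10

Total count 201 over total exposure 7 hours.
By Gamma–Poisson conjugacy, the posterior is Gamma(α + Σx, β + Σt) = Gamma(29 + 201, 3 + 7) = Gamma(230, 10).
Posterior mode = (α'−1)/β' = 229/10.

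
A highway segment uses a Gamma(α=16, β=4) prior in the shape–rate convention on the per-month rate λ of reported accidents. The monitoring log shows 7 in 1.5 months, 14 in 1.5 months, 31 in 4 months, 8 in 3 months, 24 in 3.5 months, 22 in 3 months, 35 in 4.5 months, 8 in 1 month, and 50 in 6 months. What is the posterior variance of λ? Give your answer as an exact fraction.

215/1024

Total count: 7 + 14 + 31 + 8 + 24 + 22 + 35 + 8 + 50 = 199.
Total exposure: 1.5 + 1.5 + 4 + 3 + 3.5 + 3 + 4.5 + 1 + 6 = 28 months.
The Gamma prior is conjugate for the Poisson rate, so λ | data ~ Gamma(16+199, 4+28) = Gamma(215, 32).
Posterior variance = α'/β'² = 215/1024.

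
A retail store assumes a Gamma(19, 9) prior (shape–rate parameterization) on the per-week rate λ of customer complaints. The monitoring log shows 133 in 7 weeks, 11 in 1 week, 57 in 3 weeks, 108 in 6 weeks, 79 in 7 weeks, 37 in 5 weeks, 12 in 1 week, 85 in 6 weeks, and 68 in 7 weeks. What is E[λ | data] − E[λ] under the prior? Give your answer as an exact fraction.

4493/468

Total count: 133 + 11 + 57 + 108 + 79 + 37 + 12 + 85 + 68 = 590.
Total exposure: 7 + 1 + 3 + 6 + 7 + 5 + 1 + 6 + 7 = 43 weeks.
Gamma(α, β) with Poisson data over total exposure Σt gives posterior Gamma(α+Σx, β+Σt) = Gamma(609, 52).
Posterior mean = 609/52 = 609/52; prior mean = 19/9 = 19/9. Difference = 609/52 − 19/9 = 4493/468.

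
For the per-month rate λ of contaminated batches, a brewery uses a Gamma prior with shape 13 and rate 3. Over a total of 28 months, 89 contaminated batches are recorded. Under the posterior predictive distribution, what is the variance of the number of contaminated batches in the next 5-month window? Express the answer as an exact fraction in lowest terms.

Total count 89 over total exposure 28 months.
By Gamma–Poisson conjugacy, the posterior is Gamma(α + Σx, β + Σt) = Gamma(13 + 89, 3 + 28) = Gamma(102, 31).
The posterior predictive for a window of length T is Negative Binomial with variance T·α'·(β'+T)/β'² = 5·102·36/961 = 18360/961.

18360/961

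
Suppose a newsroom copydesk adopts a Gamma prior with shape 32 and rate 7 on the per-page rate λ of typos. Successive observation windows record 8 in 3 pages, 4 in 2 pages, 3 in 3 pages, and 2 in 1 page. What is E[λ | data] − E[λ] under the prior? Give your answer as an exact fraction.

Total count: 8 + 4 + 3 + 2 = 17.
Total exposure: 3 + 2 + 3 + 1 = 9 pages.
By Gamma–Poisson conjugacy, the posterior is Gamma(α + Σx, β + Σt) = Gamma(32 + 17, 7 + 9) = Gamma(49, 16).
Posterior mean = 49/16 = 49/16; prior mean = 32/7 = 32/7. Difference = 49/16 − 32/7 = -169/112.

-169/112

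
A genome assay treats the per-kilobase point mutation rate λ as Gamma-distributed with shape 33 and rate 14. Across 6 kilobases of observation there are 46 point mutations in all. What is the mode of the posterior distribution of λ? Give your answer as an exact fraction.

Total count 46 over total exposure 6 kilobases.
Posterior: α' = 33 + 46 = 79, β' = 14 + 6 = 20.
Posterior mode = (α'−1)/β' = 78/20 = 39/10.

39/10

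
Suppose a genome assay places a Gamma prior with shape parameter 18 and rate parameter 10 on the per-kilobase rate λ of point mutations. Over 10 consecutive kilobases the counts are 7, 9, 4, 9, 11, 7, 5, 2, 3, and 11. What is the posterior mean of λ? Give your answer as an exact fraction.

Total count: 7 + 9 + 4 + 9 + 11 + 7 + 5 + 2 + 3 + 11 = 68.
Total exposure: 10 kilobases.
Gamma(α, β) with Poisson data over total exposure Σt gives posterior Gamma(α+Σx, β+Σt) = Gamma(86, 20).
Posterior mean = α'/β' = 86/20 = 43/10.

43/10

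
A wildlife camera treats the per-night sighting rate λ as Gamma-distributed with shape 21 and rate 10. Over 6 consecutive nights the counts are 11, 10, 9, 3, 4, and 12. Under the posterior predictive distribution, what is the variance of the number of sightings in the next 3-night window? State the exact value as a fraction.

1995/128

Total count: 11 + 10 + 9 + 3 + 4 + 12 = 49.
Total exposure: 6 nights.
Conjugate update: add total count to the shape and total exposure to the rate, giving Gamma(70, 16).
The posterior predictive for a window of length T is Negative Binomial with variance T·α'·(β'+T)/β'² = 3·70·19/256 = 1995/128.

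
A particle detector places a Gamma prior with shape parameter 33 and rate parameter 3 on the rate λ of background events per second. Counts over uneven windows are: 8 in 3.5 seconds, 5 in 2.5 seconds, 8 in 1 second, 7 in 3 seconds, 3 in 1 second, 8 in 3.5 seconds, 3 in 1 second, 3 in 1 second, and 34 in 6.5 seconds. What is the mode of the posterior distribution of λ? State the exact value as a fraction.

Total count: 8 + 5 + 8 + 7 + 3 + 8 + 3 + 3 + 34 = 79.
Total exposure: 3.5 + 2.5 + 1 + 3 + 1 + 3.5 + 1 + 1 + 6.5 = 23 seconds.
By Gamma–Poisson conjugacy, the posterior is Gamma(α + Σx, β + Σt) = Gamma(33 + 79, 3 + 23) = Gamma(112, 26).
Posterior mode = (α'−1)/β' = 111/26.

111/26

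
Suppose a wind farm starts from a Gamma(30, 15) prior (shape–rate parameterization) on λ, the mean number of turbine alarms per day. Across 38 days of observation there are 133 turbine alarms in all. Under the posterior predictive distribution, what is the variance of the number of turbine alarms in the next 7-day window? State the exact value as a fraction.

68460/2809

Total count 133 over total exposure 38 days.
Gamma(α, β) with Poisson data over total exposure Σt gives posterior Gamma(α+Σx, β+Σt) = Gamma(163, 53).
The posterior predictive for a window of length T is Negative Binomial with variance T·α'·(β'+T)/β'² = 7·163·60/2809 = 68460/2809.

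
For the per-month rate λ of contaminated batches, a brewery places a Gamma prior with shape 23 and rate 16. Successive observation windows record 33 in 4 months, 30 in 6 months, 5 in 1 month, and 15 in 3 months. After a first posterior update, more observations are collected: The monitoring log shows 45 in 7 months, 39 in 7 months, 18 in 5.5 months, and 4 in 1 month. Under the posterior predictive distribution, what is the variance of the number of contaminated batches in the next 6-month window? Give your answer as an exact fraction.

287472/10201

Total count: 33 + 30 + 5 + 15 = 83.
Total exposure: 4 + 6 + 1 + 3 = 14 months.
After the first batch: Gamma(23 + 83, 16 + 14) = Gamma(106, 30).
Total count: 45 + 39 + 18 + 4 = 106.
Total exposure: 7 + 7 + 5.5 + 1 = 20.5 months.
After the second batch: Gamma(106 + 106, 30 + 20.5) = Gamma(212, 101/2).
The posterior predictive for a window of length T is Negative Binomial with variance T·α'·(β'+T)/β'² = 6·212·(113/2)/(10201/4) = 287472/10201.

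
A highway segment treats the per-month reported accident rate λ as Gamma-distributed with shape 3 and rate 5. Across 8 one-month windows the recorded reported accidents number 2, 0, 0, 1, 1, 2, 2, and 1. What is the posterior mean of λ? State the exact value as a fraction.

Total count: 2 + 0 + 0 + 1 + 1 + 2 + 2 + 1 = 9.
Total exposure: 8 months.
The Gamma prior is conjugate for the Poisson rate, so λ | data ~ Gamma(3+9, 5+8) = Gamma(12, 13).
Posterior mean = α'/β' = 12/13.

12/13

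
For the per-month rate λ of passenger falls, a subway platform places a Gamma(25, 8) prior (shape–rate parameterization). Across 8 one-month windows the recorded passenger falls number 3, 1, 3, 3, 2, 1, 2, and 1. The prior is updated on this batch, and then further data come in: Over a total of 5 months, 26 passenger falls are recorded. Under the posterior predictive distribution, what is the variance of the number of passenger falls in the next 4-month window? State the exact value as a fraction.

Total count: 3 + 1 + 3 + 3 + 2 + 1 + 2 + 1 = 16.
Total exposure: 8 months.
After the first batch: Gamma(25 + 16, 8 + 8) = Gamma(41, 16).
Total count 26 over total exposure 5 months.
After the second batch: Gamma(41 + 26, 16 + 5) = Gamma(67, 21).
The posterior predictive for a window of length T is Negative Binomial with variance T·α'·(β'+T)/β'² = 4·67·25/441 = 6700/441.

6700/441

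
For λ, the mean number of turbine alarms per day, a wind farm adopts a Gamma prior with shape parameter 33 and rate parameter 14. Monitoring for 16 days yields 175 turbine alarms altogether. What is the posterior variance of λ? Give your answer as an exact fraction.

52/225

Total count 175 over total exposure 16 days.
The Gamma prior is conjugate for the Poisson rate, so λ | data ~ Gamma(33+175, 14+16) = Gamma(208, 30).
Posterior variance = α'/β'² = 208/900 = 52/225.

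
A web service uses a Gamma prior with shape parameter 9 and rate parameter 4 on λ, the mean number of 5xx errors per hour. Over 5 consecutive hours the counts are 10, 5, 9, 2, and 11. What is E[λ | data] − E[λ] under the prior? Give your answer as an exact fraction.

103/36

Total count: 10 + 5 + 9 + 2 + 11 = 37.
Total exposure: 5 hours.
Conjugate update: add total count to the shape and total exposure to the rate, giving Gamma(46, 9).
Posterior mean = 46/9 = 46/9; prior mean = 9/4 = 9/4. Difference = 46/9 − 9/4 = 103/36.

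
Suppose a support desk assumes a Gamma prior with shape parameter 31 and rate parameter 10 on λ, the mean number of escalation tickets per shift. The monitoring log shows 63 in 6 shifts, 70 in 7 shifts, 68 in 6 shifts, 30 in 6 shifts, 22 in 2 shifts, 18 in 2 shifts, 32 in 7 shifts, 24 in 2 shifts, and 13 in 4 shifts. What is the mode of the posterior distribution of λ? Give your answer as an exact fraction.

Total count: 63 + 70 + 68 + 30 + 22 + 18 + 32 + 24 + 13 = 340.
Total exposure: 6 + 7 + 6 + 6 + 2 + 2 + 7 + 2 + 4 = 42 shifts.
Posterior: α' = 31 + 340 = 371, β' = 10 + 42 = 52.
Posterior mode = (α'−1)/β' = 370/52 = 185/26.

185/26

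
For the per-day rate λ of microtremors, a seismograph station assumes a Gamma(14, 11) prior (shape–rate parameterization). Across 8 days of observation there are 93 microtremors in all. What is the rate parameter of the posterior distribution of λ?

19

Total count 93 over total exposure 8 days.
By Gamma–Poisson conjugacy, the posterior is Gamma(α + Σx, β + Σt) = Gamma(14 + 93, 11 + 8) = Gamma(107, 19).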